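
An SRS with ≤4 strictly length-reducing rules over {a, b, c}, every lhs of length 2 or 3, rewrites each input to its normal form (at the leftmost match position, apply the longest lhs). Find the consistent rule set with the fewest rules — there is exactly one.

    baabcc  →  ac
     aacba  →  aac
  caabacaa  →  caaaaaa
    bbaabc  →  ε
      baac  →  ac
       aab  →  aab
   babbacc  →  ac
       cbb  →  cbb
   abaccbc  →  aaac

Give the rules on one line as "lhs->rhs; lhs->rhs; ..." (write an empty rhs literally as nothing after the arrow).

ba->; bac->aa; bc->

  | baabcc => abcc => ac
  | aacba => aac
  | caabacaa => caaaaaa
  | bbaabc => babc => bc => ε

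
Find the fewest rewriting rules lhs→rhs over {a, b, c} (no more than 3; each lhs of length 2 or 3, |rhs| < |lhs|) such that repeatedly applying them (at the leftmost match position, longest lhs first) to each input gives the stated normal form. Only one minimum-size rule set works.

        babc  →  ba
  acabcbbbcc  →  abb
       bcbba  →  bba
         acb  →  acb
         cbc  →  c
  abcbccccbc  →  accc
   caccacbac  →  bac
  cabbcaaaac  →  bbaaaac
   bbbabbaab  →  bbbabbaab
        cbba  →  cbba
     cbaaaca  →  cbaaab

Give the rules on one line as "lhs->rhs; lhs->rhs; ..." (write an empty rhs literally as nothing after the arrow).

  | babc => ba
  | acabcbbbcc => abbcbbbcc => abbbbcc => abbbc => abb
  | bcbba => bba
  | acb

bc->; ca->b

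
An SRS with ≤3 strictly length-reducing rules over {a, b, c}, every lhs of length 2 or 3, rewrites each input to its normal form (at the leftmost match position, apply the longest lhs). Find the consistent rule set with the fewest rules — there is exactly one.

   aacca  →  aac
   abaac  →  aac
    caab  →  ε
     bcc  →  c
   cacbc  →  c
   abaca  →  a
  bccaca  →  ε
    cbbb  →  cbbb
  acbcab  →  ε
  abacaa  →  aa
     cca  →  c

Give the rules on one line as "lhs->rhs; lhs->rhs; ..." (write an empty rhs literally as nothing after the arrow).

  | aacca => aac
  | abaac => aac
  | caab => ab => ε
  | bcc => c

ab->; bc->; ca->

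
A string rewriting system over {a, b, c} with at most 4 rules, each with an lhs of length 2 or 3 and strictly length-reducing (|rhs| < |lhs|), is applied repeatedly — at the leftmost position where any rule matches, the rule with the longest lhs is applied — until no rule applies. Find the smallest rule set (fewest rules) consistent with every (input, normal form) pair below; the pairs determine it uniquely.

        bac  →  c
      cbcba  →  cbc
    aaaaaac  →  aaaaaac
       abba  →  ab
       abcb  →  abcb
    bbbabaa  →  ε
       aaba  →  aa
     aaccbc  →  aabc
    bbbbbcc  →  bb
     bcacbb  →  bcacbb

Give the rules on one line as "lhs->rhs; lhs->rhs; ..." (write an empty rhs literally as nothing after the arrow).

  | bac => c
  | cbcba => cbc
  | aaaaaac
  | abba => ab

ba->; bbb->bb; cc->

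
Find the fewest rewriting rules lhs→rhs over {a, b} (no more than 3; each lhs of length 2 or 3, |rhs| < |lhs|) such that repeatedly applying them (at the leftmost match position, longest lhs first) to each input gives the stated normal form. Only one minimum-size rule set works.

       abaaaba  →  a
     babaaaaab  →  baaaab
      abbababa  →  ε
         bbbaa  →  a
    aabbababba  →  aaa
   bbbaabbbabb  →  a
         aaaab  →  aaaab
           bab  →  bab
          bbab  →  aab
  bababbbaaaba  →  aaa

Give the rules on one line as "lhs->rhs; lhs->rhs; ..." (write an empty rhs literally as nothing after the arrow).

aba->; abb->a; bb->a

  | abaaaba => aaba => a
  | babaaaaab => baaaab
  | abbababa => aababa => aba => ε
  | bbbaa => abaa => a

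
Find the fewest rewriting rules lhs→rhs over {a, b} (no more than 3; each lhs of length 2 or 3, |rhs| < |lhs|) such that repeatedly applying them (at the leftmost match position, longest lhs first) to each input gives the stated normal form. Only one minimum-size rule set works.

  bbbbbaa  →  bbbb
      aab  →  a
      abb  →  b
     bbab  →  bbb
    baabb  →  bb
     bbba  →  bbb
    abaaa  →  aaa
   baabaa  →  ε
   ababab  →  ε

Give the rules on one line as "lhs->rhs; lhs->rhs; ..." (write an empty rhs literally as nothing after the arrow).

  | bbbbbaa => bbbb
  | aab => a
  | abb => b
  | bbab => bbb

ab->; ba->b; baa->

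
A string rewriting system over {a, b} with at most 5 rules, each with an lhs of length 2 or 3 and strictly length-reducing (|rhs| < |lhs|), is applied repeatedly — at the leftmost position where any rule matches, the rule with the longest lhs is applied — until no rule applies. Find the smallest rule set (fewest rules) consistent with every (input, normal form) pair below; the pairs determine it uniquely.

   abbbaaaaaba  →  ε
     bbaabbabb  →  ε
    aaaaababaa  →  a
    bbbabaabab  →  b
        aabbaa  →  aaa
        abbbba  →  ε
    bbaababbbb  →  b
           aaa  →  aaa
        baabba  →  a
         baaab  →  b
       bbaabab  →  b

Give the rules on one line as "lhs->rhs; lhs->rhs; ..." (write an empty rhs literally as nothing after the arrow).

ab->b; abb->; ba->; bb->b

  | abbbaaaaaba => baaaaaba => aaaaba => aaaba => aaba => aba => ba => ε
  | bbaabbabb => baabbabb => abbabb => abb => ε
  | aaaaababaa => aaaababaa => aaababaa => aababaa => ababaa => babaa => baa => a
  | bbbabaabab => bbabaabab => babaabab => baabab => abab => bab => b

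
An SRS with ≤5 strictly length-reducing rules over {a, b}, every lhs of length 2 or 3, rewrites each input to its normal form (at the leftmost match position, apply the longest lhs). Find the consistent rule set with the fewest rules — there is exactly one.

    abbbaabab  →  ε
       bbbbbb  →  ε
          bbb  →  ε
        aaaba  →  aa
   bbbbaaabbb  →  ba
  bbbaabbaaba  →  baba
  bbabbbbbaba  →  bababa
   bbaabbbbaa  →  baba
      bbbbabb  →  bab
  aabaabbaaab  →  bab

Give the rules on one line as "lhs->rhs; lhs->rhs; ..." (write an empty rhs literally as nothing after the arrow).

  | abbbaabab => aaabab => aab => ε
  | bbbbbb => bbb => ε
  | bbb => ε
  | aaaba => aa

aab->; baa->ba; bb->b; bbb->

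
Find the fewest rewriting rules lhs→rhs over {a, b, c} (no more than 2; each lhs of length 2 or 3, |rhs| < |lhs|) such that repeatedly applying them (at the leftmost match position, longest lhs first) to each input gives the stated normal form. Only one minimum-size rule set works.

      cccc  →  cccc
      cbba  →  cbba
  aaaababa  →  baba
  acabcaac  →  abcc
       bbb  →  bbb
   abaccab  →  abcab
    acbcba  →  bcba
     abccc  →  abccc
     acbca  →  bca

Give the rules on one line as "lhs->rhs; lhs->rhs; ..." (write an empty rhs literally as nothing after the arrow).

  | cccc
  | cbba
  | aaaababa => aababa => baba
  | acabcaac => abcaac => abcc

aa->; ac->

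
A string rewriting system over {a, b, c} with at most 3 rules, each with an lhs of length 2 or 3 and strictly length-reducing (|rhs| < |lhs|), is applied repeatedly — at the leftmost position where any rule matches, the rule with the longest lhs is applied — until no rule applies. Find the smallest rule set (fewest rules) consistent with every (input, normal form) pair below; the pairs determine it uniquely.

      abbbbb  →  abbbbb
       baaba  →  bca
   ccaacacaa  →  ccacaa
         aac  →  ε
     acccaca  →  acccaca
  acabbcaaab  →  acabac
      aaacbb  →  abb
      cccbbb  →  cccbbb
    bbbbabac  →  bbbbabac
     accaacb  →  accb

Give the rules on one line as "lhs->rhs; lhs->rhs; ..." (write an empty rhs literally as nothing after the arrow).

aab->c; aac->; bbc->b

  | abbbbb
  | baaba => bca
  | ccaacacaa => ccacaa
  | aac => ε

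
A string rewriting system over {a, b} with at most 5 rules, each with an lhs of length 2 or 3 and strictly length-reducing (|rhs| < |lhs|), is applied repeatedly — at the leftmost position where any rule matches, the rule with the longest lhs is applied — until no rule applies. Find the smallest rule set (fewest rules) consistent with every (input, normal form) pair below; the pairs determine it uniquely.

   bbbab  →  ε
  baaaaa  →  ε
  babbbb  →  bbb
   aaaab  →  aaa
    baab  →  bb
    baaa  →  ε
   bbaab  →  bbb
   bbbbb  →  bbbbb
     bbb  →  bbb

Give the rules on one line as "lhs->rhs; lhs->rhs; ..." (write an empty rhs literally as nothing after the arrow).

ab->; ba->; baa->b; bab->ab

  | bbbab => bbab => bab => ab => ε
  | baaaaa => baaa => ba => ε
  | babbbb => abbbb => bbb
  | aaaab => aaa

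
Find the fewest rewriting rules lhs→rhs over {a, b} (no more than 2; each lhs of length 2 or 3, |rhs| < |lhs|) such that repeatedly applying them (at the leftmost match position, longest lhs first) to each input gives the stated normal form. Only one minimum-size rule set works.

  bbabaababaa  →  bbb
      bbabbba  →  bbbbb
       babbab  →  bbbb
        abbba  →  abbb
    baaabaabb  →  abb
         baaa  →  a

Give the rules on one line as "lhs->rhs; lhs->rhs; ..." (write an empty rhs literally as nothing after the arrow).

ba->b; baa->

  | bbabaababaa => bbbaababaa => bbbabaa => bbbbaa => bbb
  | bbabbba => bbbbba => bbbbb
  | babbab => bbbab => bbbb
  | abbba => abbb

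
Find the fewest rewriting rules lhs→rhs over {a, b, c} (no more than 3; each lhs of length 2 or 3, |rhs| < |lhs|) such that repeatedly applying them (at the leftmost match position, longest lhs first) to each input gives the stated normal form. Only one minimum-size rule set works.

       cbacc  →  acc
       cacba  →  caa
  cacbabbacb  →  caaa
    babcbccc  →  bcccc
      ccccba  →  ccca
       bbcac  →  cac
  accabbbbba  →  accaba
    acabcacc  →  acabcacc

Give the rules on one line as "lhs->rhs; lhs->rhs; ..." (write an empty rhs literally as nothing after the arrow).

bab->bc; bb->; cb->

  | cbacc => acc
  | cacba => caa
  | cacbabbacb => caabbacb => caaacb => caaa
  | babcbccc => bccbccc => bcccc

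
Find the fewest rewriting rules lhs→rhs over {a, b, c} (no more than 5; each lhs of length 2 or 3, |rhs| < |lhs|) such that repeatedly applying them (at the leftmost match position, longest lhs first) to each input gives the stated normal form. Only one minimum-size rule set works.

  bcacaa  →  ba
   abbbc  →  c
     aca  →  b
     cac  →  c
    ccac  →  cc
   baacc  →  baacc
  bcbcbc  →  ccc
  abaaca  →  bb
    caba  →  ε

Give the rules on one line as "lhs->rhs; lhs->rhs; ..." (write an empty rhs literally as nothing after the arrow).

  | bcacaa => cacaa => bcaa => caa => ba
  | abbbc => bbbc => bbc => bc => c
  | aca => ab => b
  | cac => bc => c

ab->b; bba->; bc->c; ca->b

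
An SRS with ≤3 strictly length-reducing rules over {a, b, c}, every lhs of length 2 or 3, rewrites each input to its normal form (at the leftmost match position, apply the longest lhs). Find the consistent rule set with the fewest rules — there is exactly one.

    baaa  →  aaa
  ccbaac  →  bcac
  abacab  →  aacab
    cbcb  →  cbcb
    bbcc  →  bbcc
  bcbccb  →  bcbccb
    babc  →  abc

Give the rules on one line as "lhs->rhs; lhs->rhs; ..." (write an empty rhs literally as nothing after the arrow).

ba->a; cca->bc

  | baaa => aaa
  | ccbaac => ccaac => bcac
  | abacab => aacab
  | cbcb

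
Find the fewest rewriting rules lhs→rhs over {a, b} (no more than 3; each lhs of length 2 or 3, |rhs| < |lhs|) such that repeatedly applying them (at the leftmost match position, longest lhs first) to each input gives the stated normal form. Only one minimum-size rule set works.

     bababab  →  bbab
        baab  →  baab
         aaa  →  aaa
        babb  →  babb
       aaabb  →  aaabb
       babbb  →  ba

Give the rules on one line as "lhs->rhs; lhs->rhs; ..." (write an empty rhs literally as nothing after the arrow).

  | bababab => bbab
  | baab
  | aaa
  | babb

aba->; bbb->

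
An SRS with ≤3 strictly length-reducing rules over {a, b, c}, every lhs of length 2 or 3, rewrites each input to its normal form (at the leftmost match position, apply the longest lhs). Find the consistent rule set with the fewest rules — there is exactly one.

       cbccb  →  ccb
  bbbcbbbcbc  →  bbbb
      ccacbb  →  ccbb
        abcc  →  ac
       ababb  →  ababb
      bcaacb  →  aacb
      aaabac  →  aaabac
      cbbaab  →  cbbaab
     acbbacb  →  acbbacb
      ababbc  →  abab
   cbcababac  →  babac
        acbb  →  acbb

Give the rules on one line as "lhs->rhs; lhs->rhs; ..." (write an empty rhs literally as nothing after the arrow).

bc->; ca->

  | cbccb => ccb
  | bbbcbbbcbc => bbbbbcbc => bbbbbc => bbbb
  | ccacbb => ccbb
  | abcc => ac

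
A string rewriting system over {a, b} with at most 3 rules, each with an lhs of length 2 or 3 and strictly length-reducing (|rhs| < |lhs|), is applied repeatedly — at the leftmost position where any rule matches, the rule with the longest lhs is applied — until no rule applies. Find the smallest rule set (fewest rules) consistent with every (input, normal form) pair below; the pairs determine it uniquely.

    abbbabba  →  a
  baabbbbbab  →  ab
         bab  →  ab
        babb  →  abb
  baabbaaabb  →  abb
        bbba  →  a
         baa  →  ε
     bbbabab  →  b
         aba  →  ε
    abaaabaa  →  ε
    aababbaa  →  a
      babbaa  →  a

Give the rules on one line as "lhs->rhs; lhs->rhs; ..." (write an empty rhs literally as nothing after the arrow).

aa->; ba->a

  | abbbabba => abbabba => ababba => aabba => bba => ba => a
  | baabbbbbab => aabbbbbab => bbbbbab => bbbbab => bbbab => bbab => bab => ab
  | bab => ab
  | babb => abb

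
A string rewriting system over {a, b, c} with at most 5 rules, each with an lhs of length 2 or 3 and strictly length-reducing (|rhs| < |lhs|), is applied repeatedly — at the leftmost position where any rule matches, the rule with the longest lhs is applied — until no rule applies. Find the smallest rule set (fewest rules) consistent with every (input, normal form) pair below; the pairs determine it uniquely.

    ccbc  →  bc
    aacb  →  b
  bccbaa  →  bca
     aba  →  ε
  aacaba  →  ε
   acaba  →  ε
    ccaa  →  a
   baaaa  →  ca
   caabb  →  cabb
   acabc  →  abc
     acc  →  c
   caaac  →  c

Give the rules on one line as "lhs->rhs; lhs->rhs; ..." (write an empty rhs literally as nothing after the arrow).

aa->a; ac->; ba->c; cc->

  | ccbc => bc
  | aacb => acb => b
  | bccbaa => bbaa => bca
  | aba => ac => ε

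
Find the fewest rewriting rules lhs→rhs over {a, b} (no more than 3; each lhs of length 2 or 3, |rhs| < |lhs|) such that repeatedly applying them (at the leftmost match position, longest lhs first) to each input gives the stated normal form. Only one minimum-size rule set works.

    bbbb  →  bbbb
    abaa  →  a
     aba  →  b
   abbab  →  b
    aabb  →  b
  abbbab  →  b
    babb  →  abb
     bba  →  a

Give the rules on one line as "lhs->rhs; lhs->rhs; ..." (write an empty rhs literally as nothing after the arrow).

aa->b; aab->aa; ba->a

  | bbbb
  | abaa => aaa => ba => a
  | aba => aa => b
  | abbab => abab => aab => aa => b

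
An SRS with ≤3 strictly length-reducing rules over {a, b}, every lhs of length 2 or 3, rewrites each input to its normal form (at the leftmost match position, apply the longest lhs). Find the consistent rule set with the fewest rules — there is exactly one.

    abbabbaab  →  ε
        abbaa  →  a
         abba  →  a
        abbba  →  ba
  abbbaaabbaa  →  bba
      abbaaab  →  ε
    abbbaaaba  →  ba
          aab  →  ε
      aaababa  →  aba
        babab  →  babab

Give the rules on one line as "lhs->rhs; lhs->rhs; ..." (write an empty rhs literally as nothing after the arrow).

  | abbabbaab => abbaab => aab => ε
  | abbaa => aa => a
  | abba => a
  | abbba => ba

aa->a; aab->; abb->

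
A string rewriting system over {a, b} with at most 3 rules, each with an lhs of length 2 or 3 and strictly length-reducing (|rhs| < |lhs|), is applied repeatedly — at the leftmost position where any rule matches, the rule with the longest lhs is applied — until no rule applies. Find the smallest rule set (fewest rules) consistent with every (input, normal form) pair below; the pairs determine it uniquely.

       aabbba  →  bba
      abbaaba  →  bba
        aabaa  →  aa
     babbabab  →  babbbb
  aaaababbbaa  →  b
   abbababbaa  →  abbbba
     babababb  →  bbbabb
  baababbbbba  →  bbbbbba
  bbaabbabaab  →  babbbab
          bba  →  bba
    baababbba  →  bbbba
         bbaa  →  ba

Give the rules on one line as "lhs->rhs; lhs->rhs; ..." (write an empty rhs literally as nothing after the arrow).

  | aabbba => bba
  | abbaaba => ababa => bba
  | aabaa => aa
  | babbabab => babbbb

aab->; aba->b; baa->a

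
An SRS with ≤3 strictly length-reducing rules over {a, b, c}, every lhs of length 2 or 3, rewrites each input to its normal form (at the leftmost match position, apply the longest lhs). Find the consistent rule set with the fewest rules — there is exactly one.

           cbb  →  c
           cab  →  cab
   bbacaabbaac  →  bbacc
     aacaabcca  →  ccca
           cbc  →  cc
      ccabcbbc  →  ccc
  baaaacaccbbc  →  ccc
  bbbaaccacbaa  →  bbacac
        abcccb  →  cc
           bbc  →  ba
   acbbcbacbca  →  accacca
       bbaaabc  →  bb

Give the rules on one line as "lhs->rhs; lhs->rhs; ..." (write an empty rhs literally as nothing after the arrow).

  | cbb => cb => c
  | cab
  | bbacaabbaac => bbacbbaac => bbacbaac => bbacaac => bbacc
  | aacaabcca => caabcca => cbcca => ccca

aa->; bc->a; cb->c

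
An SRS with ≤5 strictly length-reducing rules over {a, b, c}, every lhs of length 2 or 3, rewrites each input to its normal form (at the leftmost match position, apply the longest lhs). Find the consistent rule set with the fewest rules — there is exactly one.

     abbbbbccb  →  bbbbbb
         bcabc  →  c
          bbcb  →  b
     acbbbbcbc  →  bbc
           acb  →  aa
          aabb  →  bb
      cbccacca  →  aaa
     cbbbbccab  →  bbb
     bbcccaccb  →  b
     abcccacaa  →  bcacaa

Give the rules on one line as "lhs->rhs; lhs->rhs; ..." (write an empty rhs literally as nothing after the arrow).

  | abbbbbccb => bbbbbccb => bbbbbb
  | bcabc => bcbc => bac => c
  | bbcb => bba => b
  | acbbbbcbc => aabbbcbc => abbbcbc => bbbcbc => bbbac => bbc

ab->b; ba->; cb->a; cc->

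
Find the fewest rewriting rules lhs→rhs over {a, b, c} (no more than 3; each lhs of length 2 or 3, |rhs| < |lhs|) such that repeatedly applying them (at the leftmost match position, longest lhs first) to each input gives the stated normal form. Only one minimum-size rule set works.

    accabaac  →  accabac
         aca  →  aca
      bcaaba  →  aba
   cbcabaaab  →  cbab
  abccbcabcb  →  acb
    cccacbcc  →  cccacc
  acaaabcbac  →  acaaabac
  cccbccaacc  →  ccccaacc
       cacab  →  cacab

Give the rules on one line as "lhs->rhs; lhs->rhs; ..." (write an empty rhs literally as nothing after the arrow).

  | accabaac => accabac
  | aca
  | bcaaba => aba
  | cbcabaaab => cbaaab => cbaab => cbab

baa->ba; bc->; bca->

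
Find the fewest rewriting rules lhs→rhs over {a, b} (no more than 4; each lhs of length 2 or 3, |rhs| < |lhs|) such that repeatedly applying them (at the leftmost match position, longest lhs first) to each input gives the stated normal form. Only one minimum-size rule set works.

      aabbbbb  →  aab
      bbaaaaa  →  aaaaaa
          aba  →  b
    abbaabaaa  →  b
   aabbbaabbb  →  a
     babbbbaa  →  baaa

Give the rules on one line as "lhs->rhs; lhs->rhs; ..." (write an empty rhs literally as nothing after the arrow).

  | aabbbbb => aabbb => aab
  | bbaaaaa => aaaaaa
  | aba => b
  | abbaabaaa => aaabaaa => aabaa => aba => b

aba->b; abb->a; bb->a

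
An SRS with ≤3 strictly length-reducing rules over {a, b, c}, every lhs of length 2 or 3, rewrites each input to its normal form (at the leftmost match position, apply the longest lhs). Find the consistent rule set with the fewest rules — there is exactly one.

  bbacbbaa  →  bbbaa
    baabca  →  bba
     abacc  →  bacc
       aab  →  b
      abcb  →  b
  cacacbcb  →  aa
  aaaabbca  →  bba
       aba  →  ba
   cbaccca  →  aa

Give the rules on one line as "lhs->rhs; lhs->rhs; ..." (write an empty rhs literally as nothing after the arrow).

ab->b; ca->a; cb->

  | bbacbbaa => bbabaa => bbbaa
  | baabca => babca => bbca => bba
  | abacc => bacc
  | aab => ab => b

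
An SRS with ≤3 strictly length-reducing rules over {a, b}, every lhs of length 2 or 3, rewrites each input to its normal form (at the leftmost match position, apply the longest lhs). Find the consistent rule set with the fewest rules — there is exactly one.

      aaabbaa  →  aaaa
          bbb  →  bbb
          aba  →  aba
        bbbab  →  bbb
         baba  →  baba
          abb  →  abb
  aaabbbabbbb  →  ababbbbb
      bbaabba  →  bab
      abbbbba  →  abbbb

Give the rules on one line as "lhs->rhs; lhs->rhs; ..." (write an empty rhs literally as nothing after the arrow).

aab->ba; baa->aa; bba->b

  | aaabbaa => ababaa => abaaa => aaaa
  | bbb
  | aba
  | bbbab => bbb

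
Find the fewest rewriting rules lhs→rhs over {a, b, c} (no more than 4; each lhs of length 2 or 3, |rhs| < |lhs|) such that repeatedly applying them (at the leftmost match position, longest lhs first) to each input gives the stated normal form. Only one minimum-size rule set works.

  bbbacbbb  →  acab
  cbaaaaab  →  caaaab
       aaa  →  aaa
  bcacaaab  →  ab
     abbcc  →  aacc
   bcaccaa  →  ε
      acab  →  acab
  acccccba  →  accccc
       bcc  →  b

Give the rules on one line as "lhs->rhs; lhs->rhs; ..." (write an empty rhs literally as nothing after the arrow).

  | bbbacbbb => abacbbb => acbbb => acab
  | cbaaaaab => caaaab
  | aaa
  | bcacaaab => bcaaab => baab => ab

ba->; bb->a; bc->b; bca->b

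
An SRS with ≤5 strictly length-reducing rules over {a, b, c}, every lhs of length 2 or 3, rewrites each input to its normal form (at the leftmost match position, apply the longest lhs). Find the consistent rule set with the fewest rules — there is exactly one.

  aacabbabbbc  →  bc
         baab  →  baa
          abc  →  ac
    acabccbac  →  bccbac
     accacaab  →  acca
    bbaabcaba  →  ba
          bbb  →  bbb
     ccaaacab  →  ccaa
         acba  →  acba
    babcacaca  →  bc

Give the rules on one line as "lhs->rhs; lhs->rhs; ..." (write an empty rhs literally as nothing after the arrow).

ab->a; abb->; aca->; bba->

  | aacabbabbbc => abbabbbc => abbbc => bc
  | baab => baa
  | abc => ac
  | acabccbac => bccbac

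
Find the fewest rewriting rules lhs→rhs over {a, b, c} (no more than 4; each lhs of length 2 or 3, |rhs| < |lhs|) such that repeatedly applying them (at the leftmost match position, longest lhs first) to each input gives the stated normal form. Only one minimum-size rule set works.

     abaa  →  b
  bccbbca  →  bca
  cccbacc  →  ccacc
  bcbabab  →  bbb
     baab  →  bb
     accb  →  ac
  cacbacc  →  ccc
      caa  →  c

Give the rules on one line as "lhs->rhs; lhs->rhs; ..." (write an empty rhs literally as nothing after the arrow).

aa->; ab->b; cb->

  | abaa => baa => b
  | bccbbca => bcbca => bca
  | cccbacc => ccacc
  | bcbabab => babab => bbab => bbb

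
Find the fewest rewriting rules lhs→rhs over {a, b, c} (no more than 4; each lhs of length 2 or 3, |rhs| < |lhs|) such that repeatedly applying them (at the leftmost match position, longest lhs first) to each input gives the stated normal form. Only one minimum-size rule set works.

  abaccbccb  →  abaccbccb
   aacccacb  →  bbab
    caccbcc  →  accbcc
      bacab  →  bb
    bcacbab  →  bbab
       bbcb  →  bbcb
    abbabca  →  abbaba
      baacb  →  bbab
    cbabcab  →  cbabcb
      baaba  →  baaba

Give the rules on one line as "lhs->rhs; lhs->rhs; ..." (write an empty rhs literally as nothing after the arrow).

aac->ba; acb->b; ca->a; cab->cb

  | abaccbccb
  | aacccacb => baccacb => bacacb => baacb => bbab
  | caccbcc => accbcc
  | bacab => bacb => bb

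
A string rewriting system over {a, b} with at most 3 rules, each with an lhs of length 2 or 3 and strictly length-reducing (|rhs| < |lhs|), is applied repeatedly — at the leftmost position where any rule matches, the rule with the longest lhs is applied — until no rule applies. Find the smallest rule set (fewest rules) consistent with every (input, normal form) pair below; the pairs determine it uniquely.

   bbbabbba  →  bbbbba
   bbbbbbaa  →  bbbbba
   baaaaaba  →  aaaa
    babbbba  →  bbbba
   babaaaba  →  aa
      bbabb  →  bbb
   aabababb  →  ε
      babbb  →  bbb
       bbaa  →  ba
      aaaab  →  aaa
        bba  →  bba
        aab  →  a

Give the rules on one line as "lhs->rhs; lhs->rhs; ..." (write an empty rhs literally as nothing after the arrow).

ab->; baa->a

  | bbbabbba => bbbbba
  | bbbbbbaa => bbbbba
  | baaaaaba => aaaaba => aaaa
  | babbbba => bbbba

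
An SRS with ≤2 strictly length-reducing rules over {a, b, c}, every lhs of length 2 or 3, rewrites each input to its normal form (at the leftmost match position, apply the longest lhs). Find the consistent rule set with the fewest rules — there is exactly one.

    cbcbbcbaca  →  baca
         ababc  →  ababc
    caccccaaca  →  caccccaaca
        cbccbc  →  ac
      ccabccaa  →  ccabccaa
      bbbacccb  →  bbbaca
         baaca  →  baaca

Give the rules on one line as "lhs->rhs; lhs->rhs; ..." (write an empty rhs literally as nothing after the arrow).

  | cbcbbcbaca => cbbcbaca => bcbaca => baca
  | ababc
  | caccccaaca
  | cbccbc => ccbc => ac

cb->; ccb->a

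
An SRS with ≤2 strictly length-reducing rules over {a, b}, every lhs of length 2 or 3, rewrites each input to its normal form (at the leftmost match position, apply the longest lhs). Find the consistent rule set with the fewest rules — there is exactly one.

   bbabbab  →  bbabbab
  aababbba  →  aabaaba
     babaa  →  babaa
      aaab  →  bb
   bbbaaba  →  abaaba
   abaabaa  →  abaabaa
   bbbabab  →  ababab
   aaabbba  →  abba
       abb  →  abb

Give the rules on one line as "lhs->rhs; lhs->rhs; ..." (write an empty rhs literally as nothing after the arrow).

  | bbabbab
  | aababbba => aabaaba
  | babaa
  | aaab => bb

aaa->b; bbb->ab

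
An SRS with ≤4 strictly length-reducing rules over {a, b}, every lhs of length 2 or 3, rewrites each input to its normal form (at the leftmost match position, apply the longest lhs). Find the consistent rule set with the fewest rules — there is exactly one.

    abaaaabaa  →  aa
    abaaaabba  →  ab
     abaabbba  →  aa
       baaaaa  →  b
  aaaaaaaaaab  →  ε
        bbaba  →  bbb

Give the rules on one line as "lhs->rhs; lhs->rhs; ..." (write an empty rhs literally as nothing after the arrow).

  | abaaaabaa => abaaabaa => abaabaa => ababaa => abbaa => aaa => aa
  | abaaaabba => abaaabba => abaabba => ababba => abbba => aba => ab
  | abaabbba => ababbba => abbbba => abba => aa
  | baaaaa => baaaa => baaa => baa => ba => b

aaa->aa; aab->; abb->a; ba->b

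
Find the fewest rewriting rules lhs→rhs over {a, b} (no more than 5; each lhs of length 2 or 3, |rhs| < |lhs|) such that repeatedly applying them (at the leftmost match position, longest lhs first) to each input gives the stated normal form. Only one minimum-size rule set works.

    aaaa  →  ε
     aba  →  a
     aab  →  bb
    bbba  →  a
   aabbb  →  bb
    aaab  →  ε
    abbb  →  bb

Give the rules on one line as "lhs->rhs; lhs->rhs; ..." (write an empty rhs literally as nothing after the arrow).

aa->; aab->bb; ab->; bbb->aa

  | aaaa => aa => ε
  | aba => a
  | aab => bb
  | bbba => aaa => a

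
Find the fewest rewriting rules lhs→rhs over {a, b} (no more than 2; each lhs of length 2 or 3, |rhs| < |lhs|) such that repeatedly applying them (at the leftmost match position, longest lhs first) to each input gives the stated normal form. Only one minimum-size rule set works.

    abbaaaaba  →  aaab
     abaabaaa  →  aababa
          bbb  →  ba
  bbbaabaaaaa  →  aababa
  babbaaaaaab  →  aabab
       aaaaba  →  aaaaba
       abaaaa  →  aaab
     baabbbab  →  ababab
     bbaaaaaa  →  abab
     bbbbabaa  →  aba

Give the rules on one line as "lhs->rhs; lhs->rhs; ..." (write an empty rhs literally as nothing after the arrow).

  | abbaaaaba => ababaaba => abaabba => aabbba => aabaa => aaab
  | abaabaaa => aabbaaa => aababa
  | bbb => ba
  | bbbaabaaaaa => baaabaaaaa => ababaaaaa => abaabaaa => aabbaaa => aababa

baa->ab; bbb->ba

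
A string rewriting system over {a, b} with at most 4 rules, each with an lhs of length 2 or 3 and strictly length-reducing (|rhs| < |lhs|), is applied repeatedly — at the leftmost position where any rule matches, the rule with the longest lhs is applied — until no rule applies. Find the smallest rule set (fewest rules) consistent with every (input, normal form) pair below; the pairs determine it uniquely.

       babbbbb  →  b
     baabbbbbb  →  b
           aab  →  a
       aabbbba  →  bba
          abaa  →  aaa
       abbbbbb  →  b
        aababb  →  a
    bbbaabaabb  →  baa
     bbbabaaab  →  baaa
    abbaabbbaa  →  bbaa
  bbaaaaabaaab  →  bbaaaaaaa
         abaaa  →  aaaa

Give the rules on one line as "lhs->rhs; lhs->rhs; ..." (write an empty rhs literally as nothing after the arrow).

ab->; aba->aa; bbb->b

  | babbbbb => bbbbb => bbb => b
  | baabbbbbb => babbbbb => bbbbb => bbb => b
  | aab => a
  | aabbbba => abbba => bba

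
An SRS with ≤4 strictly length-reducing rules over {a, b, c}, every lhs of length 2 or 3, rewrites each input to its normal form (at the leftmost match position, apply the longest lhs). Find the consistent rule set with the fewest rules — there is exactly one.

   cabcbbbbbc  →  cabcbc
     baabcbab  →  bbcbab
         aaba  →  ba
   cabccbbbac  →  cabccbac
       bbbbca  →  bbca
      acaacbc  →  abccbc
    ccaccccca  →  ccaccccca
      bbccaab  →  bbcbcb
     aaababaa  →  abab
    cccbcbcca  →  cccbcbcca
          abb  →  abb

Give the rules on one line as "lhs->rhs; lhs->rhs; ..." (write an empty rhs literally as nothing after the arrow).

  | cabcbbbbbc => cabcbbbc => cabcbc
  | baabcbab => bbcbab
  | aaba => ba
  | cabccbbbac => cabccbac

aa->; bbb->b; caa->bc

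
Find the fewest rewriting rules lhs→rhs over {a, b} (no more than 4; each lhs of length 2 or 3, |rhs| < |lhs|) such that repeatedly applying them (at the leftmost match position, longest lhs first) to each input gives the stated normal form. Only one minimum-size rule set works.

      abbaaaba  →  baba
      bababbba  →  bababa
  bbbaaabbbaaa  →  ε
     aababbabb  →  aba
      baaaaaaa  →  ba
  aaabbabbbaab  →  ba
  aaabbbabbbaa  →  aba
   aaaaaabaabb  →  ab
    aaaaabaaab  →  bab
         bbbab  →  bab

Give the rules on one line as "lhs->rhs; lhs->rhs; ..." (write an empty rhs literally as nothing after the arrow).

aa->a; aaa->b; aab->ba; bb->

  | abbaaaba => aaaaba => baba
  | bababbba => bababa
  | bbbaaabbbaaa => baaabbbaaa => bbbbbaaa => bbbaaa => baaa => bb => ε
  | aababbabb => baabbabb => bbababb => ababb => aba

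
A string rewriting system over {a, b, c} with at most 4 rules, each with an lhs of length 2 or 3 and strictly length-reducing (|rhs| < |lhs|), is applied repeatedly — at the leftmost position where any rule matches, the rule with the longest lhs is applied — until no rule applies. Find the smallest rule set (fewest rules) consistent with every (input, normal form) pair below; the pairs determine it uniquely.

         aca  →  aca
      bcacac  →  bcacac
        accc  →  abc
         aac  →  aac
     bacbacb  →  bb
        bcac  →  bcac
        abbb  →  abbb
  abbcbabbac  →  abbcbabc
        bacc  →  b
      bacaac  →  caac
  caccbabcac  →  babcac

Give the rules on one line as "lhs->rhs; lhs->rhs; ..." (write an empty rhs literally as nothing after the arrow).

bac->c; cab->; cc->b

  | aca
  | bcacac
  | accc => abc
  | aac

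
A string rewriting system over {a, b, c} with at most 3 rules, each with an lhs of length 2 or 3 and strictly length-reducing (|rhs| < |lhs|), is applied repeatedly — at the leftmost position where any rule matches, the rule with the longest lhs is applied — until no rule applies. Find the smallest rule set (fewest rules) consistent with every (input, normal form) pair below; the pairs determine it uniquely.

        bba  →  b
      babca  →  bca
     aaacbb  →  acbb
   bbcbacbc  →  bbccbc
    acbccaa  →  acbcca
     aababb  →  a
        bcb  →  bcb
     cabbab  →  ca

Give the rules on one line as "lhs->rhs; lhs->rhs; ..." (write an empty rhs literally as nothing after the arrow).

  | bba => b
  | babca => bca
  | aaacbb => aacbb => acbb
  | bbcbacbc => bbccbc

aa->a; ab->a; ba->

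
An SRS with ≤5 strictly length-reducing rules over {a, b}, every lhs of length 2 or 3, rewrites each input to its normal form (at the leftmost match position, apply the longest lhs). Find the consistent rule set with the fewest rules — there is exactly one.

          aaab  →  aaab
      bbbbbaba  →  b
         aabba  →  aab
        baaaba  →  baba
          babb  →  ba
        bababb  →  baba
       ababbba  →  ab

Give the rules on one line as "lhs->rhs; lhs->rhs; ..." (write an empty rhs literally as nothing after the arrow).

baa->b; bb->; bba->b; bbb->

  | aaab
  | bbbbbaba => bbaba => bba => b
  | aabba => aab
  | baaaba => baba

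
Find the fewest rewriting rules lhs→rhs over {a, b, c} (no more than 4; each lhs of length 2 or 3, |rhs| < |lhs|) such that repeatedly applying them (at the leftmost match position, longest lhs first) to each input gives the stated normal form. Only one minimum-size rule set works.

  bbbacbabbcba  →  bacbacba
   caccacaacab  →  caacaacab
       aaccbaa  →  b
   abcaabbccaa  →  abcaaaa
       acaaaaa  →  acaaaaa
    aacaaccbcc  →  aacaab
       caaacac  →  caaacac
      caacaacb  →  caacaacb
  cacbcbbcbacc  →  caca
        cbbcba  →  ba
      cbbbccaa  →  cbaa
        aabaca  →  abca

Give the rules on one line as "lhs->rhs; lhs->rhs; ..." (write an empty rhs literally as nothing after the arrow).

  | bbbacbabbcba => bacbabbcba => bacbacba
  | caccacaacab => caacaacab
  | aaccbaa => aabaa => aba => b
  | abcaabbccaa => abcaaccaa => abcaaaa

aba->b; bb->; cc->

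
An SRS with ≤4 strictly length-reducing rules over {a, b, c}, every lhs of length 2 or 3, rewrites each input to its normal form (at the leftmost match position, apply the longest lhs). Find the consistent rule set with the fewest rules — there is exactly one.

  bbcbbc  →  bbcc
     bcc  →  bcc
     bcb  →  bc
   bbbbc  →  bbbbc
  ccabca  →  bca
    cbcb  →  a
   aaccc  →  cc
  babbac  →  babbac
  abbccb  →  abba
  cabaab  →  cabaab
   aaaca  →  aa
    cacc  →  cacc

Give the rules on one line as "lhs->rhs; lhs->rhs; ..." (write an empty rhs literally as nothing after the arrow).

  | bbcbbc => bbcbc => bbcc
  | bcc
  | bcb => bc
  | bbbbc

aac->; cb->c; cca->; ccb->a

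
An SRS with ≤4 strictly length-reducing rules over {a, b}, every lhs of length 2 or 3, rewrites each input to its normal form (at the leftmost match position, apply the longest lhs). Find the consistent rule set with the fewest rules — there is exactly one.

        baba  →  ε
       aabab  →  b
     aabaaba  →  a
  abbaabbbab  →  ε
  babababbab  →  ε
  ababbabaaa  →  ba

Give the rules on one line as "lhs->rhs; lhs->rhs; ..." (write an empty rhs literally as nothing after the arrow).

ab->; aba->b; bb->; bbb->a

  | baba => bb => ε
  | aabab => abb => b
  | aabaaba => ababa => bba => a
  | abbaabbbab => baabbbab => babbab => bbab => ab => ε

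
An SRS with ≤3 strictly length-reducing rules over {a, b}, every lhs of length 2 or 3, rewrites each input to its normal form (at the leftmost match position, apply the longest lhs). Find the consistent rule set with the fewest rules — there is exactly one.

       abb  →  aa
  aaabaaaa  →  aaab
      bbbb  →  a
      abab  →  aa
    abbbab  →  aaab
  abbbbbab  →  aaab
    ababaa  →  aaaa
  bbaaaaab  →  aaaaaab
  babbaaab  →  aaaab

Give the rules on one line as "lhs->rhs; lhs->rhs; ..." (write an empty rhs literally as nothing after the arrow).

ba->b; bb->a; bbb->bb

  | abb => aa
  | aaabaaaa => aaabaaa => aaabaa => aaaba => aaab
  | bbbb => bbb => bb => a
  | abab => abb => aa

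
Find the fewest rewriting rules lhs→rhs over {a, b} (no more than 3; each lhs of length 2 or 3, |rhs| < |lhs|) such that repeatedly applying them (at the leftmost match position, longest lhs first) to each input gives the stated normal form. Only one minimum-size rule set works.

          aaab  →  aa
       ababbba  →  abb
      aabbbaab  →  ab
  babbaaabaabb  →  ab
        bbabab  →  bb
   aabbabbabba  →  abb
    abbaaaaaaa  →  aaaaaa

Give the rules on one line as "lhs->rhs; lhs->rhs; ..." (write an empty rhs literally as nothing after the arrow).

  | aaab => aa
  | ababbba => abbba => abb
  | aabbbaab => abbaab => abab => ab
  | babbaaabaabb => bbaaabaabb => baabaabb => abaabb => aabb => ab

aab->a; ba->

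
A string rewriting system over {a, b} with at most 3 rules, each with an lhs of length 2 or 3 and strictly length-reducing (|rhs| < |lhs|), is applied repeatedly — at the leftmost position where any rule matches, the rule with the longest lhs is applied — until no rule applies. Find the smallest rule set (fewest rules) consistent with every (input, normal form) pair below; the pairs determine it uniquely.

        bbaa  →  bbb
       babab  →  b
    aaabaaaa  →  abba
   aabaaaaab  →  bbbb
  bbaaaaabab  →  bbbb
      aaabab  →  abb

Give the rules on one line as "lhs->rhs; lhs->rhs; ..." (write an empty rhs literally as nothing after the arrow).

  | bbaa => bbb
  | babab => bab => b
  | aaabaaaa => abbaaaa => abbaba => abba
  | aabaaaaab => bbaaaaab => bbabaab => bbaab => bbbb

aa->b; aaa->ab; bab->b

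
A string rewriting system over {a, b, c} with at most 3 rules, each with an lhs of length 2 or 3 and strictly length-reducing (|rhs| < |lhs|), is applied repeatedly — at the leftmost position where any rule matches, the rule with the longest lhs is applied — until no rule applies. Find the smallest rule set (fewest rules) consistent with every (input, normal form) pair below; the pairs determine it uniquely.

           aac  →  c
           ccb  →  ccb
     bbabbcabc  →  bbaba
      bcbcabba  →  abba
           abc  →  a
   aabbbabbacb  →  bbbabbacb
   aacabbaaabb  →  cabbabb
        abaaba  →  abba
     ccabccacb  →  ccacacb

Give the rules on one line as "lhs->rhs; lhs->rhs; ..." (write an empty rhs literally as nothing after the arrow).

  | aac => c
  | ccb
  | bbabbcabc => bbababc => bbaba
  | bcbcabba => bcabba => abba

aa->; bc->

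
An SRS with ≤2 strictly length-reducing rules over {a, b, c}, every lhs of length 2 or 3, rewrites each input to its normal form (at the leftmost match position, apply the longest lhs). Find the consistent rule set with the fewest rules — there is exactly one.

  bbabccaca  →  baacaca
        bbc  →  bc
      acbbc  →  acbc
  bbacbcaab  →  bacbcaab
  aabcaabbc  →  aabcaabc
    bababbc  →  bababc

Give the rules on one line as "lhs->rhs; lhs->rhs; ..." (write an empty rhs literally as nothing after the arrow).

bb->b; bcc->ac

  | bbabccaca => babccaca => baacaca
  | bbc => bc
  | acbbc => acbc
  | bbacbcaab => bacbcaab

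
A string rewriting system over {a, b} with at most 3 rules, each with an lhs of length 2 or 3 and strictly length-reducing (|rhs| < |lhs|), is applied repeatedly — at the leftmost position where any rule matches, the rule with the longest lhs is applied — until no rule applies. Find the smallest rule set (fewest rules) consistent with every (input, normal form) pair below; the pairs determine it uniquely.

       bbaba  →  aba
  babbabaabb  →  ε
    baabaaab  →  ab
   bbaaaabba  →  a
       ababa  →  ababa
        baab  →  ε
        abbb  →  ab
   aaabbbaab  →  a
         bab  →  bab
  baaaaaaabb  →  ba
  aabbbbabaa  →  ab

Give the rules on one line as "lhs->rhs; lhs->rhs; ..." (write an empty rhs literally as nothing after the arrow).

aa->; bb->

  | bbaba => aba
  | babbabaabb => baabaabb => bbaabb => aabb => bb => ε
  | baabaaab => bbaaab => aaab => ab
  | bbaaaabba => aaaabba => aabba => bba => a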